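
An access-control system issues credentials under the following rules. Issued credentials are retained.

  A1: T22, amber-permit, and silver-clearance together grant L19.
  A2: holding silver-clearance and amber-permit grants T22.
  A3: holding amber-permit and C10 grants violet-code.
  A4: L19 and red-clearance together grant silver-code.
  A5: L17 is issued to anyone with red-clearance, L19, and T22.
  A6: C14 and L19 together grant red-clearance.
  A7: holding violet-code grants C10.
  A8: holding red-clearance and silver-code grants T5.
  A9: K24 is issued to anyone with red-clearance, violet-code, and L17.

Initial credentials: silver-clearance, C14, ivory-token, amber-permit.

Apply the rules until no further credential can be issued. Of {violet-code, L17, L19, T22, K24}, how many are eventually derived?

3

Holding silver-clearance and amber-permit grants T22 (A2).
Holding T22, amber-permit, and silver-clearance grants L19 (A1).
Holding C14 and L19 grants red-clearance (A6).
Holding red-clearance, L19, and T22 grants L17 (A5).
violet-code would need amber-permit and C10 (A3), but C10 is never granted.
L17: reached.
L19: reached.
T22: reached.
K24 would need red-clearance, violet-code, and L17 (A9), but violet-code is never granted.
Reached: L17, L19, and T22 — 3 of the 5.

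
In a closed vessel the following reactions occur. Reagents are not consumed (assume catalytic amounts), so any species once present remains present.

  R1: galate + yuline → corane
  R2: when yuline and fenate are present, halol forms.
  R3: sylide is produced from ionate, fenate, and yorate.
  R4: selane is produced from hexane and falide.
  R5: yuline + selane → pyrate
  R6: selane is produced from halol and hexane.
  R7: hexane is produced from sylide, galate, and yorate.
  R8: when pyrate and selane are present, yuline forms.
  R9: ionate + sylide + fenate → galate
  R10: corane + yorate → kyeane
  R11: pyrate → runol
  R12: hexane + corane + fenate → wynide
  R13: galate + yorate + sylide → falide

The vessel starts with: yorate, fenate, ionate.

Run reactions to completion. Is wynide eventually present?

No

wynide would need hexane, corane, and fenate (R12), but corane never forms.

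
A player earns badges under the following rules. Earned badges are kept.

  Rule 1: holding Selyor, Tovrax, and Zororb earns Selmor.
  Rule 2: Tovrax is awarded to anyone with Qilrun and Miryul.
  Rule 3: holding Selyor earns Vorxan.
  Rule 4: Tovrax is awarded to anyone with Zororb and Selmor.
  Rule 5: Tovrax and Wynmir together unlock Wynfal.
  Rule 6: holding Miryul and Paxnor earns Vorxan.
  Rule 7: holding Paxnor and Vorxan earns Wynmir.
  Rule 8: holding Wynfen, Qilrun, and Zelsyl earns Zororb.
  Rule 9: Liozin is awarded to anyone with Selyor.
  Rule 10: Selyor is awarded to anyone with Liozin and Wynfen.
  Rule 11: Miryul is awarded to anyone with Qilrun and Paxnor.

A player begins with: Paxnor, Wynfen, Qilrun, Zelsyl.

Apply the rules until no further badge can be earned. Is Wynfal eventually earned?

With Qilrun and Paxnor, Miryul is earned (Rule 11).
With Qilrun and Miryul, Tovrax is earned (Rule 2).
With Miryul and Paxnor, Vorxan is earned (Rule 6).
With Paxnor and Vorxan, Wynmir is earned (Rule 7).
With Tovrax and Wynmir, Wynfal is earned (Rule 5).

Yes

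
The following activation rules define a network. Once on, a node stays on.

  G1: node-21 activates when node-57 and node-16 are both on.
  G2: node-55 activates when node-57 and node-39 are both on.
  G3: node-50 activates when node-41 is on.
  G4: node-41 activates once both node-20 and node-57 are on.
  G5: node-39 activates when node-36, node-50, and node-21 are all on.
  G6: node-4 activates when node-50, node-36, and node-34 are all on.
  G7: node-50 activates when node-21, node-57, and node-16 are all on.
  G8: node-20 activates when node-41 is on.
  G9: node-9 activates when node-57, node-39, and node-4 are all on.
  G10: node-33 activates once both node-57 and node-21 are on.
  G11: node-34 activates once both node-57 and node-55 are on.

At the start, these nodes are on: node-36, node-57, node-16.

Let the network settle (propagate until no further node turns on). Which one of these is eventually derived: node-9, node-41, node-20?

node-57 and node-16 are on, so node-21 activates (G1).
node-21, node-57, and node-16 are on, so node-50 activates (G7).
G5: node-36, node-50, and node-21 on → node-39 on.
G2: node-57 and node-39 on → node-55 on.
G11: node-57 and node-55 on → node-34 on.
node-50, node-36, and node-34 are on, so node-4 activates (G6).
node-57, node-39, and node-4 are on, so node-9 activates (G9).
node-20 would need node-41 (G8), but node-41 never turns on. node-41 would need node-20 and node-57 (G4), but node-20 never turns on.

node-9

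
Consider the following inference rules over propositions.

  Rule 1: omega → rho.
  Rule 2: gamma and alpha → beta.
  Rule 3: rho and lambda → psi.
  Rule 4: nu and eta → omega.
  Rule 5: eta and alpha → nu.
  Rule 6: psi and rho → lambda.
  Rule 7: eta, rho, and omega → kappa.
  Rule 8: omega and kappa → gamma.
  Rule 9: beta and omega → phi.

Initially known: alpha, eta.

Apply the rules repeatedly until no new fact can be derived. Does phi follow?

Yes

eta and alpha hold, so nu follows (Rule 5).
nu and eta hold, so omega follows (Rule 4).
omega holds, so rho follows (Rule 1).
From eta, rho, and omega, Rule 7 gives kappa.
From omega and kappa, Rule 8 gives gamma.
From gamma and alpha, Rule 2 gives beta.
From beta and omega, Rule 9 gives phi.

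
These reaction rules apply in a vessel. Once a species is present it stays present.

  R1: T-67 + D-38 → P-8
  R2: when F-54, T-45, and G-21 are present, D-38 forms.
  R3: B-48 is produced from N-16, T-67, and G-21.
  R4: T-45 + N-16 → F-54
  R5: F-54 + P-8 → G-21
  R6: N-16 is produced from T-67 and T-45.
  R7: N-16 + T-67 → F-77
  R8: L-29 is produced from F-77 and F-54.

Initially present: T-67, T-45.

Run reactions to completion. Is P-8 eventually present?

P-8 would need T-67 and D-38 (R1), but D-38 never forms.

No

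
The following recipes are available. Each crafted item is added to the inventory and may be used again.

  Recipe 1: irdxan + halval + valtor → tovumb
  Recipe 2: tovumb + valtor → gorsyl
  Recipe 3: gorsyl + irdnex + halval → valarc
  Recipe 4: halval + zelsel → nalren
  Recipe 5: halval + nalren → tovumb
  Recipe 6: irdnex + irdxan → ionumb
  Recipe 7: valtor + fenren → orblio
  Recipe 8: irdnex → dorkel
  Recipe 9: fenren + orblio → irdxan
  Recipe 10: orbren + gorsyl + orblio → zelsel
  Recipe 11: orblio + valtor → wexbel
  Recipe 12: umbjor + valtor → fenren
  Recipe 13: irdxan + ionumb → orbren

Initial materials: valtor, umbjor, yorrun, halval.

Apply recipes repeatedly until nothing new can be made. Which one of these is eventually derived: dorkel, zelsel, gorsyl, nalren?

Using Recipe 12, umbjor and valtor make fenren.
valtor + fenren → orblio (Recipe 7).
fenren + orblio → irdxan (Recipe 9).
Using Recipe 1, irdxan, halval, and valtor make tovumb.
Using Recipe 2, tovumb and valtor make gorsyl.
nalren would need halval and zelsel (Recipe 4), but zelsel is never obtained. zelsel would need orbren, gorsyl, and orblio (Recipe 10), but orbren is never obtained. dorkel would need irdnex (Recipe 8), but irdnex is never obtained.

gorsyl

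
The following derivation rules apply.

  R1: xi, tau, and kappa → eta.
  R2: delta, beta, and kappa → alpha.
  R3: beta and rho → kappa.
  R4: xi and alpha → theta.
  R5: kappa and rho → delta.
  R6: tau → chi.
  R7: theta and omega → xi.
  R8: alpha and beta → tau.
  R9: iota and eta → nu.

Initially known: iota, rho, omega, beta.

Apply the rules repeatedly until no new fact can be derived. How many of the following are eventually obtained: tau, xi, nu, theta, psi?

From beta and rho, R3 gives kappa.
kappa and rho hold, so delta follows (R5).
From delta, beta, and kappa, R2 gives alpha.
From alpha and beta, R8 gives tau.
tau: reached.
xi would need theta and omega (R7), but theta is never established.
nu would need iota and eta (R9), but eta is never established.
theta would need xi and alpha (R4), but xi is never established.
No rule produces psi, and it is not given.
Reached: tau — 1 of the 5.

1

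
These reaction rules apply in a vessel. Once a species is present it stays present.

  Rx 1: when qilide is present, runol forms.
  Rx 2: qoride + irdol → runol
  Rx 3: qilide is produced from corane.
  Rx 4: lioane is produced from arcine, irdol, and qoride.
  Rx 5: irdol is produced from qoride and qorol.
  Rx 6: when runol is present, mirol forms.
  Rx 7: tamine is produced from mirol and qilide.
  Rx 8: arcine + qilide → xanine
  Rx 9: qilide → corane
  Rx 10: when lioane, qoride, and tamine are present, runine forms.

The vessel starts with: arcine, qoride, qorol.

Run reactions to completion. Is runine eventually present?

No

runine would need lioane, qoride, and tamine (Rx 10), but tamine never forms.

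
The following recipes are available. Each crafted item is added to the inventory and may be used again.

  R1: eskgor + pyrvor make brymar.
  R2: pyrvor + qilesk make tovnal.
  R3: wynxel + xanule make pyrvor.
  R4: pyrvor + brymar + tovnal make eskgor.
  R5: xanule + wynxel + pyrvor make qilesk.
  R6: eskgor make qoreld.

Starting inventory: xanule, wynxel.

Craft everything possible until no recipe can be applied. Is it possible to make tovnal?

Using R3, wynxel and xanule make pyrvor.
xanule + wynxel + pyrvor → qilesk (R5).
Using R2, pyrvor and qilesk make tovnal.

Yes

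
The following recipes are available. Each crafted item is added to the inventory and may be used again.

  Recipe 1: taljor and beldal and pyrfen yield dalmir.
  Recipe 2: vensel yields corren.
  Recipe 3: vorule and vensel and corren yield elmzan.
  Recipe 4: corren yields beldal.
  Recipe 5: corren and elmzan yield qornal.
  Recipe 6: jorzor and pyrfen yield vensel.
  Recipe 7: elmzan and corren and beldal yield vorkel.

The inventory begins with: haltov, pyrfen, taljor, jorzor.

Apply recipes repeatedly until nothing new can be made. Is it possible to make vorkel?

No

vorkel would need elmzan, corren, and beldal (Recipe 7), but elmzan is never obtained.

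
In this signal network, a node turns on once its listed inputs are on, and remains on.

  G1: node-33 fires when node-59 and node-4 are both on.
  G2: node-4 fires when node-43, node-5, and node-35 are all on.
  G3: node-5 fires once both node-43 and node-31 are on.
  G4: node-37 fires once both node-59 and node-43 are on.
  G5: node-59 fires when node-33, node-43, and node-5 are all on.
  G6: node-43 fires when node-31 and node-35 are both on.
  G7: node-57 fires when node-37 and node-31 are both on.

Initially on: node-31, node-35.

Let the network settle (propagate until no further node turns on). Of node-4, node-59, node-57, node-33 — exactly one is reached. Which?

node-4

node-31 and node-35 are on, so node-43 fires (G6).
G3: node-43 and node-31 on → node-5 on.
G2: node-43, node-5, and node-35 on → node-4 on.
node-57 would need node-37 and node-31 (G7), but node-37 never turns on. node-33 would need node-59 and node-4 (G1), but node-59 never turns on. node-59 would need node-33, node-43, and node-5 (G5), but node-33 never turns on.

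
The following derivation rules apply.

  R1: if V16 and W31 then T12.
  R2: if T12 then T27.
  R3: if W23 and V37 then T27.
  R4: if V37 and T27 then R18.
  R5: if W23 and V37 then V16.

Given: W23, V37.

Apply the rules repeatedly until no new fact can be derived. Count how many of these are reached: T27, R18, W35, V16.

From W23 and V37, R5 gives V16.
W23 and V37 hold, so T27 follows (R3).
V37 and T27 hold, so R18 follows (R4).
T27: reached.
R18: reached.
No rule produces W35, and it is not given.
V16: reached.
Reached: T27, R18, and V16 — 3 of the 4.

3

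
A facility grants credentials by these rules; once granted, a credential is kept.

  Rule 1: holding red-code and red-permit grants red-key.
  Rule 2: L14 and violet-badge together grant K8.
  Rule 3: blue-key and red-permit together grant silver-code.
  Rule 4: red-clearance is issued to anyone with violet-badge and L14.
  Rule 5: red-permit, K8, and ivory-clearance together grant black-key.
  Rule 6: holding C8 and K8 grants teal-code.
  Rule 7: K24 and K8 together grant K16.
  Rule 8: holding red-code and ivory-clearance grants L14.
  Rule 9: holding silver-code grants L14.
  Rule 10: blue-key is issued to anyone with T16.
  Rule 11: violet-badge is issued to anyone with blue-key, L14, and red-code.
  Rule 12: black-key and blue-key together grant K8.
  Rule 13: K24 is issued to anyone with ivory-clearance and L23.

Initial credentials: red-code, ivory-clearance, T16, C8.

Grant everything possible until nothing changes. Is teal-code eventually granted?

Holding red-code and ivory-clearance grants L14 (Rule 8).
Holding T16 grants blue-key (Rule 10).
Holding blue-key, L14, and red-code grants violet-badge (Rule 11).
Holding L14 and violet-badge grants K8 (Rule 2).
Holding C8 and K8 grants teal-code (Rule 6).

Yes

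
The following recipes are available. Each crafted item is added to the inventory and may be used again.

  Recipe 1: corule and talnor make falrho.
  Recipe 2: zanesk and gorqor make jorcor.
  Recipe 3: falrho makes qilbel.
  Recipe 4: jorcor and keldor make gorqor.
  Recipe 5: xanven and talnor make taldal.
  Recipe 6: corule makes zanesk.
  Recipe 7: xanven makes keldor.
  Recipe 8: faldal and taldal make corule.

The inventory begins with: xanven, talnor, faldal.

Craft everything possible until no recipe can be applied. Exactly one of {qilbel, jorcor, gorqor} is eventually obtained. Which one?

xanven and talnor → taldal (Recipe 5).
Using Recipe 8, faldal and taldal make corule.
Using Recipe 1, corule and talnor make falrho.
falrho → qilbel (Recipe 3).
jorcor would need zanesk and gorqor (Recipe 2), but gorqor is never obtained. gorqor would need jorcor and keldor (Recipe 4), but jorcor is never obtained.

qilbel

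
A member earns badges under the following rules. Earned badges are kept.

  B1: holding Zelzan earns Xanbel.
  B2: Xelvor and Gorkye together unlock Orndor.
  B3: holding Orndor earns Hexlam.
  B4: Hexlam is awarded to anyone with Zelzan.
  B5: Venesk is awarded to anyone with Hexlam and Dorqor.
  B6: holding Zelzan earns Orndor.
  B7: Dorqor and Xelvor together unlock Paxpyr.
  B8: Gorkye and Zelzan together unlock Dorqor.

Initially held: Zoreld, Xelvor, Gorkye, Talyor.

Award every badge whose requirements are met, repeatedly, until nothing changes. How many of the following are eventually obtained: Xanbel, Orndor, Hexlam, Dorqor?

With Xelvor and Gorkye, Orndor is earned (B2).
With Orndor, Hexlam is earned (B3).
Xanbel would need Zelzan (B1), but Zelzan is never earned.
Orndor: reached.
Hexlam: reached.
Dorqor would need Gorkye and Zelzan (B8), but Zelzan is never earned.
Reached: Orndor and Hexlam — 2 of the 4.

2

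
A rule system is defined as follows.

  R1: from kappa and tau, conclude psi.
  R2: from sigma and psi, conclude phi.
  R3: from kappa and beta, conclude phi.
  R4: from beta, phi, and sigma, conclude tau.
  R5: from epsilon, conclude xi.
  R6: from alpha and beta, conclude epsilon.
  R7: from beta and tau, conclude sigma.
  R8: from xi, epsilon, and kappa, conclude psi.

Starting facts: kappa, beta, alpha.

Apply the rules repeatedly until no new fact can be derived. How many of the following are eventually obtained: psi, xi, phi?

alpha and beta hold, so epsilon follows (R6).
kappa and beta hold, so phi follows (R3).
epsilon holds, so xi follows (R5).
From xi, epsilon, and kappa, R8 gives psi.
psi: reached.
xi: reached.
phi: reached.
All 3 are reached.

3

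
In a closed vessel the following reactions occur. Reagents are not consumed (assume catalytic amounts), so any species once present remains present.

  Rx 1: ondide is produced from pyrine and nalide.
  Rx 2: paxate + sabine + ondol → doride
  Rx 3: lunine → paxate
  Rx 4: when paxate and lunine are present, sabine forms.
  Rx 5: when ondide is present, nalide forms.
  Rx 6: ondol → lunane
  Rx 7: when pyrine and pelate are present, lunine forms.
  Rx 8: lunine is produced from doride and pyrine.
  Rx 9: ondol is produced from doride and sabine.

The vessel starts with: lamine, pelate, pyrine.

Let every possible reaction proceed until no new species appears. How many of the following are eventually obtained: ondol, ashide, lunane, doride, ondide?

0

ondol would need doride and sabine (Rx 9), but doride never forms.
No rule produces ashide, and it is not given.
lunane would need ondol (Rx 6), but ondol never forms.
doride would need paxate, sabine, and ondol (Rx 2), but ondol never forms.
ondide would need pyrine and nalide (Rx 1), but nalide never forms.
None of the 5 are reached.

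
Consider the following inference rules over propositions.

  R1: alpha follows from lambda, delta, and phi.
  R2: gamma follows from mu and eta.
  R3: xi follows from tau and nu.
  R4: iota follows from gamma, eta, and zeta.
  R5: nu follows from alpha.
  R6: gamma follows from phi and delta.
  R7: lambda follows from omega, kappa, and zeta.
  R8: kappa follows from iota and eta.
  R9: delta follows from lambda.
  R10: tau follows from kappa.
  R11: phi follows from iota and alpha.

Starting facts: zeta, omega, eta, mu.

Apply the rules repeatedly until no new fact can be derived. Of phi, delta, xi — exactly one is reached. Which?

delta

mu and eta hold, so gamma follows (R2).
From gamma, eta, and zeta, R4 gives iota.
iota and eta hold, so kappa follows (R8).
From omega, kappa, and zeta, R7 gives lambda.
lambda holds, so delta follows (R9).
phi would need iota and alpha (R11), but alpha is never established. xi would need tau and nu (R3), but nu is never established.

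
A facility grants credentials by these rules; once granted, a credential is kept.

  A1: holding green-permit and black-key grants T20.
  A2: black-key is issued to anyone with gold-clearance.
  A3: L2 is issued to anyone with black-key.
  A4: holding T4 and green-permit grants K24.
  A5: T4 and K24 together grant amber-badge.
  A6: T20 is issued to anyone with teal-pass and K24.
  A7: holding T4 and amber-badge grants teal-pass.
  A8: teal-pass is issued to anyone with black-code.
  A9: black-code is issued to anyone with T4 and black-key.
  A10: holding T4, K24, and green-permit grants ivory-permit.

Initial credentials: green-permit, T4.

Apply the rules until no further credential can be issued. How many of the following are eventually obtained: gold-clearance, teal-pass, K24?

Holding T4 and green-permit grants K24 (A4).
Holding T4 and K24 grants amber-badge (A5).
Holding T4 and amber-badge grants teal-pass (A7).
No rule produces gold-clearance, and it is not given.
teal-pass: reached.
K24: reached.
Reached: teal-pass and K24 — 2 of the 3.

2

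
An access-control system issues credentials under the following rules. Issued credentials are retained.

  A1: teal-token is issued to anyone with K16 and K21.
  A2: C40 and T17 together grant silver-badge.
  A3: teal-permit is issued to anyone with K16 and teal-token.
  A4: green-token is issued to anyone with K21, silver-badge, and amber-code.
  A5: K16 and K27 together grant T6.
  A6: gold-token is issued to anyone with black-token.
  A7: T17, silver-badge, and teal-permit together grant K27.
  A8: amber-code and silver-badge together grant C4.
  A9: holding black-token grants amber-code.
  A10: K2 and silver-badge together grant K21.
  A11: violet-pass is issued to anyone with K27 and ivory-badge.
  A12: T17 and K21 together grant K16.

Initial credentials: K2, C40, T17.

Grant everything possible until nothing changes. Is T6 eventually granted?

Yes

Holding C40 and T17 grants silver-badge (A2).
Holding K2 and silver-badge grants K21 (A10).
Holding T17 and K21 grants K16 (A12).
Holding K16 and K21 grants teal-token (A1).
Holding K16 and teal-token grants teal-permit (A3).
Holding T17, silver-badge, and teal-permit grants K27 (A7).
Holding K16 and K27 grants T6 (A5).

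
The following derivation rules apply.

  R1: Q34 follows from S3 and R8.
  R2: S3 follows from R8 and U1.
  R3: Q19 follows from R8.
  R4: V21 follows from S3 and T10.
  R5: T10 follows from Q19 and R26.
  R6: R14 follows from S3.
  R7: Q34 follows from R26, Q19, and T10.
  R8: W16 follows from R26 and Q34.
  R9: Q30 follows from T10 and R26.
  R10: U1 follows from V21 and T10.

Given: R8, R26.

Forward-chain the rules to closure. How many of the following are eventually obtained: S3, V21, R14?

S3 would need R8 and U1 (R2), but U1 is never established.
V21 would need S3 and T10 (R4), but S3 is never established.
R14 would need S3 (R6), but S3 is never established.
None of the 3 are reached.

0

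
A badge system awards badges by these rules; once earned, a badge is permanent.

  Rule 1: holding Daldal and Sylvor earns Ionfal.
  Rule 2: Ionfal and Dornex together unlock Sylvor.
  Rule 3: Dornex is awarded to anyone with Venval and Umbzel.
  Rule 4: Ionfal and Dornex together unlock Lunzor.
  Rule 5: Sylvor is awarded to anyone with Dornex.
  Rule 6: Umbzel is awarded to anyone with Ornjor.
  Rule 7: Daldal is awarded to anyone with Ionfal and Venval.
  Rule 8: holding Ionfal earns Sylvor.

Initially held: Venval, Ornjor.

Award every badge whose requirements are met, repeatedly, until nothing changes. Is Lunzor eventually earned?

No

Lunzor would need Ionfal and Dornex (Rule 4), but Ionfal is never earned.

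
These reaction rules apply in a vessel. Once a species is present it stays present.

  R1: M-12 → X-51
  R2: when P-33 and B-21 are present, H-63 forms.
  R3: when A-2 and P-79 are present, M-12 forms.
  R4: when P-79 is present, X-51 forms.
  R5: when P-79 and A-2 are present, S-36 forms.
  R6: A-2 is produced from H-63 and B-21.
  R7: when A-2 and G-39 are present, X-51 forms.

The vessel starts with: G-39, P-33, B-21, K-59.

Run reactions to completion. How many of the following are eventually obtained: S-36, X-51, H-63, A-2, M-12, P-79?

3

P-33 and B-21 present → H-63 forms (R2).
H-63 and B-21 present → A-2 forms (R6).
A-2 and G-39 present → X-51 forms (R7).
S-36 would need P-79 and A-2 (R5), but P-79 never forms.
X-51: reached.
H-63: reached.
A-2: reached.
M-12 would need A-2 and P-79 (R3), but P-79 never forms.
No rule produces P-79, and it is not given.
Reached: X-51, H-63, and A-2 — 3 of the 6.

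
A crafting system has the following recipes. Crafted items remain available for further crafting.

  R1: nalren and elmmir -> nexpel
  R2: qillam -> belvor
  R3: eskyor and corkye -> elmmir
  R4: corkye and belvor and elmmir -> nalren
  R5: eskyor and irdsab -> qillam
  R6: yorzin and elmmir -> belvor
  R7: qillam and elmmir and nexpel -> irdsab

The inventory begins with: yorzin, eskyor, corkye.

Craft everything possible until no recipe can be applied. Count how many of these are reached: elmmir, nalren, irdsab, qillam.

Using R3, eskyor and corkye make elmmir.
yorzin and elmmir -> belvor (R6).
corkye and belvor and elmmir -> nalren (R4).
elmmir: reached.
nalren: reached.
irdsab would need qillam, elmmir, and nexpel (R7), but qillam is never obtained.
qillam would need eskyor and irdsab (R5), but irdsab is never obtained.
Reached: elmmir and nalren — 2 of the 4.

2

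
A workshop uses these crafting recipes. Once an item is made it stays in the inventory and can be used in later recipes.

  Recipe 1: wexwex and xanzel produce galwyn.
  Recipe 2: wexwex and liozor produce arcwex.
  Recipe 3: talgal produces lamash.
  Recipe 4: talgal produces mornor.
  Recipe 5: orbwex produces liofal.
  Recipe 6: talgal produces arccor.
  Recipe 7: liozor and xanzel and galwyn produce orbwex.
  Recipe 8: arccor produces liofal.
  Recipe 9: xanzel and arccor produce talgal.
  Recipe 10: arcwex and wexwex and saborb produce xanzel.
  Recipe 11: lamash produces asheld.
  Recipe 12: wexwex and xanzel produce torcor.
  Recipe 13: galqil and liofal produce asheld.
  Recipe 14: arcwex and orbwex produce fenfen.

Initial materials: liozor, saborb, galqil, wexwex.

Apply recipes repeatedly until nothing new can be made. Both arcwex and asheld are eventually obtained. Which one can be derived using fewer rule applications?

arcwex: Using Recipe 2, wexwex and liozor make arcwex. [1 rule application]
asheld: wexwex and liozor → arcwex (Recipe 2). arcwex and wexwex and saborb → xanzel (Recipe 10). wexwex and xanzel → galwyn (Recipe 1). liozor and xanzel and galwyn → orbwex (Recipe 7). Using Recipe 5, orbwex makes liofal. Using Recipe 13, galqil and liofal make asheld. [6 rule applications]
arcwex needs fewer.

arcwex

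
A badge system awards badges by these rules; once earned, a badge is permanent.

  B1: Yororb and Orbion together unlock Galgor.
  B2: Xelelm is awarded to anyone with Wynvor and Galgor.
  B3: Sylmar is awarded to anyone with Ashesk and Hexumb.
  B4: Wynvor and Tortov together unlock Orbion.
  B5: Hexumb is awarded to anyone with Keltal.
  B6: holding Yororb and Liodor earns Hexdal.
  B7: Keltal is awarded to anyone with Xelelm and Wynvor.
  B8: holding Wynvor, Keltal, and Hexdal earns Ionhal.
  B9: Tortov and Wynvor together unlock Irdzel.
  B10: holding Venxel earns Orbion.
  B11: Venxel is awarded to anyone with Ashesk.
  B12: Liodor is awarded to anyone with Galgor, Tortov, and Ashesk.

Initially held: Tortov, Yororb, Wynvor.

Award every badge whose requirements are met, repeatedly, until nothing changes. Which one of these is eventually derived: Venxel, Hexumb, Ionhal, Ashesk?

Hexumb

With Wynvor and Tortov, Orbion is earned (B4).
With Yororb and Orbion, Galgor is earned (B1).
With Wynvor and Galgor, Xelelm is earned (B2).
With Xelelm and Wynvor, Keltal is earned (B7).
With Keltal, Hexumb is earned (B5).
Venxel would need Ashesk (B11), but Ashesk is never earned. Ionhal would need Wynvor, Keltal, and Hexdal (B8), but Hexdal is never earned. No rule produces Ashesk, and it is not given.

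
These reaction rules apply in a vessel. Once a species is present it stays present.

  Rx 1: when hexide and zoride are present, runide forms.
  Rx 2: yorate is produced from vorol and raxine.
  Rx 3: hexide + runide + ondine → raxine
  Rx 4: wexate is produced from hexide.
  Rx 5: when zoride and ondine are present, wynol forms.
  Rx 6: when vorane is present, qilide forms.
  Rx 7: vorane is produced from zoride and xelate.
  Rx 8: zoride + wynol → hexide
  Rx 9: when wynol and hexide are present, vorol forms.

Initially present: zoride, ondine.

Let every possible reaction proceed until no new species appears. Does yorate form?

zoride and ondine present → wynol forms (Rx 5).
zoride and wynol present → hexide forms (Rx 8).
wynol and hexide present → vorol forms (Rx 9).
hexide and zoride present → runide forms (Rx 1).
hexide, runide, and ondine present → raxine forms (Rx 3).
vorol and raxine present → yorate forms (Rx 2).

Yes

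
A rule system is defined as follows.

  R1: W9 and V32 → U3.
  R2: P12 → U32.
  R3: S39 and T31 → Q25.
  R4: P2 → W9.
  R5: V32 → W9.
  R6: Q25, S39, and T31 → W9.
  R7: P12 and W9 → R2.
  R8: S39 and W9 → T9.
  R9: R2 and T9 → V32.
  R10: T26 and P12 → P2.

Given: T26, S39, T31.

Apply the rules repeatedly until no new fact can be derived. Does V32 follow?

V32 would need R2 and T9 (R9), but R2 is never established.

No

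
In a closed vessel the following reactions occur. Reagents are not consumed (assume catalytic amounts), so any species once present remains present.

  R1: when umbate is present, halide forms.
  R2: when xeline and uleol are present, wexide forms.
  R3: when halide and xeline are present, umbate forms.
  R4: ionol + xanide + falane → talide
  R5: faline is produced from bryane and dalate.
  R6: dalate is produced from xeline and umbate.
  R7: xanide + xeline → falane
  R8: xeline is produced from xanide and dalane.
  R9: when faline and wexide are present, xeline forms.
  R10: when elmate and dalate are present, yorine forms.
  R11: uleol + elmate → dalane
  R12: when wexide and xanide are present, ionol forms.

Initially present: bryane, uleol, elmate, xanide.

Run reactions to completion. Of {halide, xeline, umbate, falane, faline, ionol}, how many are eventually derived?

uleol and elmate present → dalane forms (R11).
xanide and dalane present → xeline forms (R8).
xeline and uleol present → wexide forms (R2).
xanide and xeline present → falane forms (R7).
wexide and xanide present → ionol forms (R12).
halide would need umbate (R1), but umbate never forms.
xeline: reached.
umbate would need halide and xeline (R3), but halide never forms.
falane: reached.
faline would need bryane and dalate (R5), but dalate never forms.
ionol: reached.
Reached: xeline, falane, and ionol — 3 of the 6.

3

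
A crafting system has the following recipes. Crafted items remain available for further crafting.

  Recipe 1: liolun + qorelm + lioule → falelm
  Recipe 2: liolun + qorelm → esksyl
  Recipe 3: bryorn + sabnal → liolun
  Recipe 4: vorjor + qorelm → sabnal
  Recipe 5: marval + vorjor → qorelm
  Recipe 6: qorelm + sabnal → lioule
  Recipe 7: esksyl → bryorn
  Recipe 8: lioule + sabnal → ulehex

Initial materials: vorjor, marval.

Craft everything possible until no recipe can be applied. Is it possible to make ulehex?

Using Recipe 5, marval and vorjor make qorelm.
Using Recipe 4, vorjor and qorelm make sabnal.
Using Recipe 6, qorelm and sabnal make lioule.
lioule + sabnal → ulehex (Recipe 8).

Yes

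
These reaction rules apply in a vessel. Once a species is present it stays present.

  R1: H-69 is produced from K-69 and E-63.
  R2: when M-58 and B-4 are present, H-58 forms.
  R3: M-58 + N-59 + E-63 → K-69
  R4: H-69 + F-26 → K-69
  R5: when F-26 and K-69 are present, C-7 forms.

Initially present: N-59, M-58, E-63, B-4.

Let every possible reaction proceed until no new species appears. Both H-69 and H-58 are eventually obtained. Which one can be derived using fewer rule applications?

H-58

H-58: M-58 and B-4 present → H-58 forms (R2). [1 rule application]
H-69: M-58, N-59, and E-63 present → K-69 forms (R3). K-69 and E-63 present → H-69 forms (R1). [2 rule applications]
H-58 needs fewer.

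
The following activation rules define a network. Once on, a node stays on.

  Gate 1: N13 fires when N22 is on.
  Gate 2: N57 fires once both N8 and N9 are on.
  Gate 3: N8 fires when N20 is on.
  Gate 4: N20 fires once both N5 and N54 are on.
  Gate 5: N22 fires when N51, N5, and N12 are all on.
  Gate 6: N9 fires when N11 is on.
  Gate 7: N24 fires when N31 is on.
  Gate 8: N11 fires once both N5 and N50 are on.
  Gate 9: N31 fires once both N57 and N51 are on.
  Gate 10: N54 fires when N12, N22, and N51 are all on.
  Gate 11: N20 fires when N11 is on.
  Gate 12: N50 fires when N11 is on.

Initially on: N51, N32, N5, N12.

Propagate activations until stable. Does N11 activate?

N11 would need N5 and N50 (Gate 8), but N50 never turns on.

No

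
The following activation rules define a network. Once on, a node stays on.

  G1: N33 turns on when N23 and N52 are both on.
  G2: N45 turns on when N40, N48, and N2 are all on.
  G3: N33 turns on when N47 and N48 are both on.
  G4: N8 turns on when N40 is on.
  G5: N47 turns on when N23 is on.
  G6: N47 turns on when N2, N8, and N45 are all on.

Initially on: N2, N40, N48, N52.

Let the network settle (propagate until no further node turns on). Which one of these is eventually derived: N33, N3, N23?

N33

G2: N40, N48, and N2 on → N45 on.
N40 is on, so N8 turns on (G4).
G6: N2, N8, and N45 on → N47 on.
N47 and N48 are on, so N33 turns on (G3).
No rule produces N3, and it is not given. No rule produces N23, and it is not given.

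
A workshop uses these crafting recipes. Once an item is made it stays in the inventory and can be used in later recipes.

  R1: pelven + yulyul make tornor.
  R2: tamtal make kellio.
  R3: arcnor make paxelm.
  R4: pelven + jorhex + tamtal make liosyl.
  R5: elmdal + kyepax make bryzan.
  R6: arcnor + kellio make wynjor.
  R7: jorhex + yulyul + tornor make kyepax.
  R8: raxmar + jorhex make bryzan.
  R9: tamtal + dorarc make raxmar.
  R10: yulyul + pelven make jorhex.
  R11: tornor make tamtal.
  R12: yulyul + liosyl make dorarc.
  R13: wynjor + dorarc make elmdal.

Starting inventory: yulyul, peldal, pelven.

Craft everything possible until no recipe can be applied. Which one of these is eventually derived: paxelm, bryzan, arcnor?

yulyul + pelven → jorhex (R10).
pelven + yulyul → tornor (R1).
Using R11, tornor makes tamtal.
pelven + jorhex + tamtal → liosyl (R4).
yulyul + liosyl → dorarc (R12).
tamtal + dorarc → raxmar (R9).
Using R8, raxmar and jorhex make bryzan.
No rule produces arcnor, and it is not given. paxelm would need arcnor (R3), but arcnor is never obtained.

bryzan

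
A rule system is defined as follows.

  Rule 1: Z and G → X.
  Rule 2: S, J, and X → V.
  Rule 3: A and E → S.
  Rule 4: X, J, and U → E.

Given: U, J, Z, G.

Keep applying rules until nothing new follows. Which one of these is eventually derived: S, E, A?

E

From Z and G, Rule 1 gives X.
From X, J, and U, Rule 4 gives E.
No rule produces A, and it is not given. S would need A and E (Rule 3), but A is never established.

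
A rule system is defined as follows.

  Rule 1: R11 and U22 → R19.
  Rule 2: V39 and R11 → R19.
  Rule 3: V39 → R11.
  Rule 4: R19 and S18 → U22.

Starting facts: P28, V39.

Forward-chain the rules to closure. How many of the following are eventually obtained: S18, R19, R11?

2

From V39, Rule 3 gives R11.
V39 and R11 hold, so R19 follows (Rule 2).
No rule produces S18, and it is not given.
R19: reached.
R11: reached.
Reached: R19 and R11 — 2 of the 3.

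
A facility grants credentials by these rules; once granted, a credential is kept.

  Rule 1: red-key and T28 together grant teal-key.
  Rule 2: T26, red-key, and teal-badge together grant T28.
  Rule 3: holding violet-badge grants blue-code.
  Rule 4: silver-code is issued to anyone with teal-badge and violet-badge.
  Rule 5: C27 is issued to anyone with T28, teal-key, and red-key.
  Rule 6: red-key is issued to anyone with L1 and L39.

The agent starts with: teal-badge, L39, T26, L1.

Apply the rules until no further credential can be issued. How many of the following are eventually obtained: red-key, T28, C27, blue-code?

3

Holding L1 and L39 grants red-key (Rule 6).
Holding T26, red-key, and teal-badge grants T28 (Rule 2).
Holding red-key and T28 grants teal-key (Rule 1).
Holding T28, teal-key, and red-key grants C27 (Rule 5).
red-key: reached.
T28: reached.
C27: reached.
blue-code would need violet-badge (Rule 3), but violet-badge is never granted.
Reached: red-key, T28, and C27 — 3 of the 4.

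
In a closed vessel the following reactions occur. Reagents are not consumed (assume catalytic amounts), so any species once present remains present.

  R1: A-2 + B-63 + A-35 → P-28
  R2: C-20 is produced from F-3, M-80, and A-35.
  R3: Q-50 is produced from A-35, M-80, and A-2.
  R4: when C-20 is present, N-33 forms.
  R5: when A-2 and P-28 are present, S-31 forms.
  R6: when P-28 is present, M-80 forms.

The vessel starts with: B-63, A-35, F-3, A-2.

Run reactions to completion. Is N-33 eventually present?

A-2, B-63, and A-35 present → P-28 forms (R1).
P-28 present → M-80 forms (R6).
F-3, M-80, and A-35 present → C-20 forms (R2).
C-20 present → N-33 forms (R4).

Yes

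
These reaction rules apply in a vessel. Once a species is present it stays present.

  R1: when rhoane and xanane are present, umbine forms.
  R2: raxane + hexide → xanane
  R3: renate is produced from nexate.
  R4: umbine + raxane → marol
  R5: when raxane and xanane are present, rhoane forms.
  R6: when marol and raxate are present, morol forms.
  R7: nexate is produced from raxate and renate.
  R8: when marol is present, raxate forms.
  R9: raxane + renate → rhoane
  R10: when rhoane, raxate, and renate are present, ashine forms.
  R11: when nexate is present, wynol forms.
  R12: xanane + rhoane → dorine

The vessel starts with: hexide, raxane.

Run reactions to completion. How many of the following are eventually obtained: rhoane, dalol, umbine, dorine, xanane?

4

raxane and hexide present → xanane forms (R2).
raxane and xanane present → rhoane forms (R5).
xanane and rhoane present → dorine forms (R12).
rhoane and xanane present → umbine forms (R1).
rhoane: reached.
No rule produces dalol, and it is not given.
umbine: reached.
dorine: reached.
xanane: reached.
Reached: rhoane, umbine, dorine, and xanane — 4 of the 5.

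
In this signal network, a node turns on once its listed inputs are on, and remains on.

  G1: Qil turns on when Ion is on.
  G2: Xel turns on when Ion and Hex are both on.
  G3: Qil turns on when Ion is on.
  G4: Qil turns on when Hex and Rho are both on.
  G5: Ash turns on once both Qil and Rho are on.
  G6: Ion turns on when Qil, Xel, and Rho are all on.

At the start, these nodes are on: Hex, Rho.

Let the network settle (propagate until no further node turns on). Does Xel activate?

Xel would need Ion and Hex (G2), but Ion never turns on.

No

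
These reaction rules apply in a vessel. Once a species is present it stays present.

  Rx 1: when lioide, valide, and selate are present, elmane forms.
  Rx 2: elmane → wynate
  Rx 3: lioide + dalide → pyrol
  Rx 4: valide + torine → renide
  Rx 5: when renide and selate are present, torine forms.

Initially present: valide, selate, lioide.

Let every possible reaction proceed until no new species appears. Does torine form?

No

torine would need renide and selate (Rx 5), but renide never forms.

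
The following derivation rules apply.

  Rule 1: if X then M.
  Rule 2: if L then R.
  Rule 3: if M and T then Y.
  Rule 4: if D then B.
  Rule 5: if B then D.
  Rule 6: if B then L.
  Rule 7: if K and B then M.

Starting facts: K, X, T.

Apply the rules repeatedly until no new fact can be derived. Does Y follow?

From X, Rule 1 gives M.
M and T hold, so Y follows (Rule 3).

Yes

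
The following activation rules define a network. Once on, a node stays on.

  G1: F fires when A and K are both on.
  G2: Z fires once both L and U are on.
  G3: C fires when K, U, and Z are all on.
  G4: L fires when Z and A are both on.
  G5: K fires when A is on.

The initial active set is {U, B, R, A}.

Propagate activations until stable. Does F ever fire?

G5: A on → K on.
A and K are on, so F fires (G1).

Yes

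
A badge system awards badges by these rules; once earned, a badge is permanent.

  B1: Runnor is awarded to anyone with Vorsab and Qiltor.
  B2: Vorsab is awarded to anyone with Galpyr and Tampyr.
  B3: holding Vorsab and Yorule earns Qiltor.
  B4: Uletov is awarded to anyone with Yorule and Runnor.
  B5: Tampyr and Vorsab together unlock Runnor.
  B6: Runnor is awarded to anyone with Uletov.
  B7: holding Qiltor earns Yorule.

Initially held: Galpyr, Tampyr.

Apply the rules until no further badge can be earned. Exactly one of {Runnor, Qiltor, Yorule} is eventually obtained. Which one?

With Galpyr and Tampyr, Vorsab is earned (B2).
With Tampyr and Vorsab, Runnor is earned (B5).
Yorule would need Qiltor (B7), but Qiltor is never earned. Qiltor would need Vorsab and Yorule (B3), but Yorule is never earned.

Runnor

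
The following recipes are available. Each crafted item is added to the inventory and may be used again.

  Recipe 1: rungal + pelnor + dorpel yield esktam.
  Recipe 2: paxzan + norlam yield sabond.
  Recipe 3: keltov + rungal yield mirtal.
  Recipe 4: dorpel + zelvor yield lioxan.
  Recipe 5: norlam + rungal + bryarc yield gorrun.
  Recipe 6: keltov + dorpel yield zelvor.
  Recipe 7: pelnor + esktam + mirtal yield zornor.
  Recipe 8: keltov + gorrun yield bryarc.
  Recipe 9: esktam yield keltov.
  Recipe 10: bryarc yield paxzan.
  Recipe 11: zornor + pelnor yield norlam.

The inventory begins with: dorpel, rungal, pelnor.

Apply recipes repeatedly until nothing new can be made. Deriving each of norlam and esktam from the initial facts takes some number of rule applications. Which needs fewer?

esktam: rungal + pelnor + dorpel → esktam (Recipe 1). [1 rule application]
norlam: rungal + pelnor + dorpel → esktam (Recipe 1). esktam → keltov (Recipe 9). keltov + rungal → mirtal (Recipe 3). pelnor + esktam + mirtal → zornor (Recipe 7). zornor + pelnor → norlam (Recipe 11). [5 rule applications]
esktam needs fewer.

esktam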